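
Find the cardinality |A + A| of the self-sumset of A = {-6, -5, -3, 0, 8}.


A + A = {a + a' : a, a' ∈ A}; |A| = 5.
General bounds: 2|A| - 1 ≤ |A + A| ≤ |A|(|A|+1)/2, i.e. 9 ≤ |A + A| ≤ 15.
Lower bound 2|A|-1 is attained iff A is an arithmetic progression.
Enumerate sums a + a' for a ≤ a' (symmetric, so this suffices):
a = -6: -6+-6=-12, -6+-5=-11, -6+-3=-9, -6+0=-6, -6+8=2
a = -5: -5+-5=-10, -5+-3=-8, -5+0=-5, -5+8=3
a = -3: -3+-3=-6, -3+0=-3, -3+8=5
a = 0: 0+0=0, 0+8=8
a = 8: 8+8=16
Distinct sums: {-12, -11, -10, -9, -8, -6, -5, -3, 0, 2, 3, 5, 8, 16}
|A + A| = 14

|A + A| = 14


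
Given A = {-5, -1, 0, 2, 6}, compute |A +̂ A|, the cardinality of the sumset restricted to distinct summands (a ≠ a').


Restricted sumset: A +̂ A = {a + a' : a ∈ A, a' ∈ A, a ≠ a'}.
Equivalently, take A + A and drop any sum 2a that is achievable ONLY as a + a for a ∈ A (i.e. sums representable only with equal summands).
Enumerate pairs (a, a') with a < a' (symmetric, so each unordered pair gives one sum; this covers all a ≠ a'):
  -5 + -1 = -6
  -5 + 0 = -5
  -5 + 2 = -3
  -5 + 6 = 1
  -1 + 0 = -1
  -1 + 2 = 1
  -1 + 6 = 5
  0 + 2 = 2
  0 + 6 = 6
  2 + 6 = 8
Collected distinct sums: {-6, -5, -3, -1, 1, 2, 5, 6, 8}
|A +̂ A| = 9
(Reference bound: |A +̂ A| ≥ 2|A| - 3 for |A| ≥ 2, with |A| = 5 giving ≥ 7.)

|A +̂ A| = 9


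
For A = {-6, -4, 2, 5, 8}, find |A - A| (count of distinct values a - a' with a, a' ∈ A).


A - A = {a - a' : a, a' ∈ A}; |A| = 5.
Bounds: 2|A|-1 ≤ |A - A| ≤ |A|² - |A| + 1, i.e. 9 ≤ |A - A| ≤ 21.
Note: 0 ∈ A - A always (from a - a). The set is symmetric: if d ∈ A - A then -d ∈ A - A.
Enumerate nonzero differences d = a - a' with a > a' (then include -d):
Positive differences: {2, 3, 6, 8, 9, 11, 12, 14}
Full difference set: {0} ∪ (positive diffs) ∪ (negative diffs).
|A - A| = 1 + 2·8 = 17 (matches direct enumeration: 17).

|A - A| = 17


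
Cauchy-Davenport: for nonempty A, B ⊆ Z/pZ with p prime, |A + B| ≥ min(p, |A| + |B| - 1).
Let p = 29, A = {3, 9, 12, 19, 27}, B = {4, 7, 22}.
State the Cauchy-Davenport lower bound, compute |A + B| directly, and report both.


Cauchy-Davenport: |A + B| ≥ min(p, |A| + |B| - 1) for A, B nonempty in Z/pZ.
|A| = 5, |B| = 3, p = 29.
CD lower bound = min(29, 5 + 3 - 1) = min(29, 7) = 7.
Compute A + B mod 29 directly:
a = 3: 3+4=7, 3+7=10, 3+22=25
a = 9: 9+4=13, 9+7=16, 9+22=2
a = 12: 12+4=16, 12+7=19, 12+22=5
a = 19: 19+4=23, 19+7=26, 19+22=12
a = 27: 27+4=2, 27+7=5, 27+22=20
A + B = {2, 5, 7, 10, 12, 13, 16, 19, 20, 23, 25, 26}, so |A + B| = 12.
Verify: 12 ≥ 7? Yes ✓.

CD lower bound = 7, actual |A + B| = 12.


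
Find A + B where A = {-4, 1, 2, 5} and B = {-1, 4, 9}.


A + B = {a + b : a ∈ A, b ∈ B}.
Enumerate all |A|·|B| = 4·3 = 12 pairs (a, b) and collect distinct sums.
a = -4: -4+-1=-5, -4+4=0, -4+9=5
a = 1: 1+-1=0, 1+4=5, 1+9=10
a = 2: 2+-1=1, 2+4=6, 2+9=11
a = 5: 5+-1=4, 5+4=9, 5+9=14
Collecting distinct sums: A + B = {-5, 0, 1, 4, 5, 6, 9, 10, 11, 14}
|A + B| = 10

A + B = {-5, 0, 1, 4, 5, 6, 9, 10, 11, 14}


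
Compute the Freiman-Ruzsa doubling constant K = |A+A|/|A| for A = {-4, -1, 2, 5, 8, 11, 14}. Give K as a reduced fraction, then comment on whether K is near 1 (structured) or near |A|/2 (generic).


|A| = 7.
Compute A + A by enumerating all 49 pairs.
A + A = {-8, -5, -2, 1, 4, 7, 10, 13, 16, 19, 22, 25, 28}, so |A + A| = 13.
K = |A + A| / |A| = 13/7 (already in lowest terms) ≈ 1.8571.
Reference: AP of size 7 gives K = 13/7 ≈ 1.8571; a fully generic set of size 7 gives K ≈ 4.0000.

|A| = 7, |A + A| = 13, K = 13/7.


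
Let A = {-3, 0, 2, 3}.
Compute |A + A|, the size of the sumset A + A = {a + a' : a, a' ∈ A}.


A + A = {a + a' : a, a' ∈ A}; |A| = 4.
General bounds: 2|A| - 1 ≤ |A + A| ≤ |A|(|A|+1)/2, i.e. 7 ≤ |A + A| ≤ 10.
Lower bound 2|A|-1 is attained iff A is an arithmetic progression.
Enumerate sums a + a' for a ≤ a' (symmetric, so this suffices):
a = -3: -3+-3=-6, -3+0=-3, -3+2=-1, -3+3=0
a = 0: 0+0=0, 0+2=2, 0+3=3
a = 2: 2+2=4, 2+3=5
a = 3: 3+3=6
Distinct sums: {-6, -3, -1, 0, 2, 3, 4, 5, 6}
|A + A| = 9

|A + A| = 9


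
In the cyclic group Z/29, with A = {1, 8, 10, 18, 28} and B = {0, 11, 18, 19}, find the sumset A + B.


Work in Z/29Z: reduce every sum a + b modulo 29.
Enumerate all 20 pairs:
a = 1: 1+0=1, 1+11=12, 1+18=19, 1+19=20
a = 8: 8+0=8, 8+11=19, 8+18=26, 8+19=27
a = 10: 10+0=10, 10+11=21, 10+18=28, 10+19=0
a = 18: 18+0=18, 18+11=0, 18+18=7, 18+19=8
a = 28: 28+0=28, 28+11=10, 28+18=17, 28+19=18
Distinct residues collected: {0, 1, 7, 8, 10, 12, 17, 18, 19, 20, 21, 26, 27, 28}
|A + B| = 14 (out of 29 total residues).

A + B = {0, 1, 7, 8, 10, 12, 17, 18, 19, 20, 21, 26, 27, 28}


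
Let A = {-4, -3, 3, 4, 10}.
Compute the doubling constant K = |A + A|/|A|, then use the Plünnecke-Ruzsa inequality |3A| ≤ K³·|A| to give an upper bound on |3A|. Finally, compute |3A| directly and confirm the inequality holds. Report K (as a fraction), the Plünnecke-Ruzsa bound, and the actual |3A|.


|A| = 5.
Step 1: Compute A + A by enumerating all 25 pairs.
A + A = {-8, -7, -6, -1, 0, 1, 6, 7, 8, 13, 14, 20}, so |A + A| = 12.
Step 2: Doubling constant K = |A + A|/|A| = 12/5 = 12/5 ≈ 2.4000.
Step 3: Plünnecke-Ruzsa gives |3A| ≤ K³·|A| = (2.4000)³ · 5 ≈ 69.1200.
Step 4: Compute 3A = A + A + A directly by enumerating all triples (a,b,c) ∈ A³; |3A| = 22.
Step 5: Check 22 ≤ 69.1200? Yes ✓.

K = 12/5, Plünnecke-Ruzsa bound K³|A| ≈ 69.1200, |3A| = 22, inequality holds.


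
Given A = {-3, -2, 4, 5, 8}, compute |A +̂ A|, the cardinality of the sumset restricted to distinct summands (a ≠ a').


Restricted sumset: A +̂ A = {a + a' : a ∈ A, a' ∈ A, a ≠ a'}.
Equivalently, take A + A and drop any sum 2a that is achievable ONLY as a + a for a ∈ A (i.e. sums representable only with equal summands).
Enumerate pairs (a, a') with a < a' (symmetric, so each unordered pair gives one sum; this covers all a ≠ a'):
  -3 + -2 = -5
  -3 + 4 = 1
  -3 + 5 = 2
  -3 + 8 = 5
  -2 + 4 = 2
  -2 + 5 = 3
  -2 + 8 = 6
  4 + 5 = 9
  4 + 8 = 12
  5 + 8 = 13
Collected distinct sums: {-5, 1, 2, 3, 5, 6, 9, 12, 13}
|A +̂ A| = 9
(Reference bound: |A +̂ A| ≥ 2|A| - 3 for |A| ≥ 2, with |A| = 5 giving ≥ 7.)

|A +̂ A| = 9


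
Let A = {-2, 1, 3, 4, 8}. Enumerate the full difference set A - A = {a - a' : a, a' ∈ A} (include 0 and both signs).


A - A = {a - a' : a, a' ∈ A}.
Compute a - a' for each ordered pair (a, a'):
a = -2: -2--2=0, -2-1=-3, -2-3=-5, -2-4=-6, -2-8=-10
a = 1: 1--2=3, 1-1=0, 1-3=-2, 1-4=-3, 1-8=-7
a = 3: 3--2=5, 3-1=2, 3-3=0, 3-4=-1, 3-8=-5
a = 4: 4--2=6, 4-1=3, 4-3=1, 4-4=0, 4-8=-4
a = 8: 8--2=10, 8-1=7, 8-3=5, 8-4=4, 8-8=0
Collecting distinct values (and noting 0 appears from a-a):
A - A = {-10, -7, -6, -5, -4, -3, -2, -1, 0, 1, 2, 3, 4, 5, 6, 7, 10}
|A - A| = 17

A - A = {-10, -7, -6, -5, -4, -3, -2, -1, 0, 1, 2, 3, 4, 5, 6, 7, 10}


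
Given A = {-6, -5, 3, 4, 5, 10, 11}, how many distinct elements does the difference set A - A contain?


A - A = {a - a' : a, a' ∈ A}; |A| = 7.
Bounds: 2|A|-1 ≤ |A - A| ≤ |A|² - |A| + 1, i.e. 13 ≤ |A - A| ≤ 43.
Note: 0 ∈ A - A always (from a - a). The set is symmetric: if d ∈ A - A then -d ∈ A - A.
Enumerate nonzero differences d = a - a' with a > a' (then include -d):
Positive differences: {1, 2, 5, 6, 7, 8, 9, 10, 11, 15, 16, 17}
Full difference set: {0} ∪ (positive diffs) ∪ (negative diffs).
|A - A| = 1 + 2·12 = 25 (matches direct enumeration: 25).

|A - A| = 25


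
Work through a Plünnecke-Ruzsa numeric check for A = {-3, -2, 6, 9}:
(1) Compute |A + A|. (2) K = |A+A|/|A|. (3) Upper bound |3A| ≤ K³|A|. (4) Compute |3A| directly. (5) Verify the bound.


|A| = 4.
Step 1: Compute A + A by enumerating all 16 pairs.
A + A = {-6, -5, -4, 3, 4, 6, 7, 12, 15, 18}, so |A + A| = 10.
Step 2: Doubling constant K = |A + A|/|A| = 10/4 = 10/4 ≈ 2.5000.
Step 3: Plünnecke-Ruzsa gives |3A| ≤ K³·|A| = (2.5000)³ · 4 ≈ 62.5000.
Step 4: Compute 3A = A + A + A directly by enumerating all triples (a,b,c) ∈ A³; |3A| = 20.
Step 5: Check 20 ≤ 62.5000? Yes ✓.

K = 10/4, Plünnecke-Ruzsa bound K³|A| ≈ 62.5000, |3A| = 20, inequality holds.


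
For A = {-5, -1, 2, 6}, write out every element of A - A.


A - A = {a - a' : a, a' ∈ A}.
Compute a - a' for each ordered pair (a, a'):
a = -5: -5--5=0, -5--1=-4, -5-2=-7, -5-6=-11
a = -1: -1--5=4, -1--1=0, -1-2=-3, -1-6=-7
a = 2: 2--5=7, 2--1=3, 2-2=0, 2-6=-4
a = 6: 6--5=11, 6--1=7, 6-2=4, 6-6=0
Collecting distinct values (and noting 0 appears from a-a):
A - A = {-11, -7, -4, -3, 0, 3, 4, 7, 11}
|A - A| = 9

A - A = {-11, -7, -4, -3, 0, 3, 4, 7, 11}


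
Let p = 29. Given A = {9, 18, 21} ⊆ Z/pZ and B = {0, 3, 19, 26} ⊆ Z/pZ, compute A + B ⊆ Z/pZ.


Work in Z/29Z: reduce every sum a + b modulo 29.
Enumerate all 12 pairs:
a = 9: 9+0=9, 9+3=12, 9+19=28, 9+26=6
a = 18: 18+0=18, 18+3=21, 18+19=8, 18+26=15
a = 21: 21+0=21, 21+3=24, 21+19=11, 21+26=18
Distinct residues collected: {6, 8, 9, 11, 12, 15, 18, 21, 24, 28}
|A + B| = 10 (out of 29 total residues).

A + B = {6, 8, 9, 11, 12, 15, 18, 21, 24, 28}


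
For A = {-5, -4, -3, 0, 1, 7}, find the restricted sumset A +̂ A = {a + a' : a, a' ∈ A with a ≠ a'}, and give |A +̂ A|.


Restricted sumset: A +̂ A = {a + a' : a ∈ A, a' ∈ A, a ≠ a'}.
Equivalently, take A + A and drop any sum 2a that is achievable ONLY as a + a for a ∈ A (i.e. sums representable only with equal summands).
Enumerate pairs (a, a') with a < a' (symmetric, so each unordered pair gives one sum; this covers all a ≠ a'):
  -5 + -4 = -9
  -5 + -3 = -8
  -5 + 0 = -5
  -5 + 1 = -4
  -5 + 7 = 2
  -4 + -3 = -7
  -4 + 0 = -4
  -4 + 1 = -3
  -4 + 7 = 3
  -3 + 0 = -3
  -3 + 1 = -2
  -3 + 7 = 4
  0 + 1 = 1
  0 + 7 = 7
  1 + 7 = 8
Collected distinct sums: {-9, -8, -7, -5, -4, -3, -2, 1, 2, 3, 4, 7, 8}
|A +̂ A| = 13
(Reference bound: |A +̂ A| ≥ 2|A| - 3 for |A| ≥ 2, with |A| = 6 giving ≥ 9.)

|A +̂ A| = 13


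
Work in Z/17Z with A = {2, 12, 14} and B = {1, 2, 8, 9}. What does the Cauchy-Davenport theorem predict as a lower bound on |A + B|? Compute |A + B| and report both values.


Cauchy-Davenport: |A + B| ≥ min(p, |A| + |B| - 1) for A, B nonempty in Z/pZ.
|A| = 3, |B| = 4, p = 17.
CD lower bound = min(17, 3 + 4 - 1) = min(17, 6) = 6.
Compute A + B mod 17 directly:
a = 2: 2+1=3, 2+2=4, 2+8=10, 2+9=11
a = 12: 12+1=13, 12+2=14, 12+8=3, 12+9=4
a = 14: 14+1=15, 14+2=16, 14+8=5, 14+9=6
A + B = {3, 4, 5, 6, 10, 11, 13, 14, 15, 16}, so |A + B| = 10.
Verify: 10 ≥ 6? Yes ✓.

CD lower bound = 6, actual |A + B| = 10.


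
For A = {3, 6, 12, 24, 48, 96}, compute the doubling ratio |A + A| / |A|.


|A| = 6.
Compute A + A by enumerating all 36 pairs.
A + A = {6, 9, 12, 15, 18, 24, 27, 30, 36, 48, 51, 54, 60, 72, 96, 99, 102, 108, 120, 144, 192}, so |A + A| = 21.
K = |A + A| / |A| = 21/6 = 7/2 ≈ 3.5000.
Reference: AP of size 6 gives K = 11/6 ≈ 1.8333; a fully generic set of size 6 gives K ≈ 3.5000.

|A| = 6, |A + A| = 21, K = 21/6 = 7/2.


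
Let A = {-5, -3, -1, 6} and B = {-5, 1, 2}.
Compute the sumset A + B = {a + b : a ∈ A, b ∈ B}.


A + B = {a + b : a ∈ A, b ∈ B}.
Enumerate all |A|·|B| = 4·3 = 12 pairs (a, b) and collect distinct sums.
a = -5: -5+-5=-10, -5+1=-4, -5+2=-3
a = -3: -3+-5=-8, -3+1=-2, -3+2=-1
a = -1: -1+-5=-6, -1+1=0, -1+2=1
a = 6: 6+-5=1, 6+1=7, 6+2=8
Collecting distinct sums: A + B = {-10, -8, -6, -4, -3, -2, -1, 0, 1, 7, 8}
|A + B| = 11

A + B = {-10, -8, -6, -4, -3, -2, -1, 0, 1, 7, 8}


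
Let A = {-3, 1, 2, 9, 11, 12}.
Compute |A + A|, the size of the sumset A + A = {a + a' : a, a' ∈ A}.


A + A = {a + a' : a, a' ∈ A}; |A| = 6.
General bounds: 2|A| - 1 ≤ |A + A| ≤ |A|(|A|+1)/2, i.e. 11 ≤ |A + A| ≤ 21.
Lower bound 2|A|-1 is attained iff A is an arithmetic progression.
Enumerate sums a + a' for a ≤ a' (symmetric, so this suffices):
a = -3: -3+-3=-6, -3+1=-2, -3+2=-1, -3+9=6, -3+11=8, -3+12=9
a = 1: 1+1=2, 1+2=3, 1+9=10, 1+11=12, 1+12=13
a = 2: 2+2=4, 2+9=11, 2+11=13, 2+12=14
a = 9: 9+9=18, 9+11=20, 9+12=21
a = 11: 11+11=22, 11+12=23
a = 12: 12+12=24
Distinct sums: {-6, -2, -1, 2, 3, 4, 6, 8, 9, 10, 11, 12, 13, 14, 18, 20, 21, 22, 23, 24}
|A + A| = 20

|A + A| = 20


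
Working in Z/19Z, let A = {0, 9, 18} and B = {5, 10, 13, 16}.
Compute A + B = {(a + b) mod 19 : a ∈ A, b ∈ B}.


Work in Z/19Z: reduce every sum a + b modulo 19.
Enumerate all 12 pairs:
a = 0: 0+5=5, 0+10=10, 0+13=13, 0+16=16
a = 9: 9+5=14, 9+10=0, 9+13=3, 9+16=6
a = 18: 18+5=4, 18+10=9, 18+13=12, 18+16=15
Distinct residues collected: {0, 3, 4, 5, 6, 9, 10, 12, 13, 14, 15, 16}
|A + B| = 12 (out of 19 total residues).

A + B = {0, 3, 4, 5, 6, 9, 10, 12, 13, 14, 15, 16}


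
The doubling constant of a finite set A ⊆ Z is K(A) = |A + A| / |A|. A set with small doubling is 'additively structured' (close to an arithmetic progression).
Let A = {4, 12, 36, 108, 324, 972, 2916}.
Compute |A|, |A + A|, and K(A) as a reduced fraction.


|A| = 7.
Compute A + A by enumerating all 49 pairs.
A + A = {8, 16, 24, 40, 48, 72, 112, 120, 144, 216, 328, 336, 360, 432, 648, 976, 984, 1008, 1080, 1296, 1944, 2920, 2928, 2952, 3024, 3240, 3888, 5832}, so |A + A| = 28.
K = |A + A| / |A| = 28/7 = 4/1 ≈ 4.0000.
Reference: AP of size 7 gives K = 13/7 ≈ 1.8571; a fully generic set of size 7 gives K ≈ 4.0000.

|A| = 7, |A + A| = 28, K = 28/7 = 4/1.


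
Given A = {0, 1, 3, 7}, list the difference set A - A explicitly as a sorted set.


A - A = {a - a' : a, a' ∈ A}.
Compute a - a' for each ordered pair (a, a'):
a = 0: 0-0=0, 0-1=-1, 0-3=-3, 0-7=-7
a = 1: 1-0=1, 1-1=0, 1-3=-2, 1-7=-6
a = 3: 3-0=3, 3-1=2, 3-3=0, 3-7=-4
a = 7: 7-0=7, 7-1=6, 7-3=4, 7-7=0
Collecting distinct values (and noting 0 appears from a-a):
A - A = {-7, -6, -4, -3, -2, -1, 0, 1, 2, 3, 4, 6, 7}
|A - A| = 13

A - A = {-7, -6, -4, -3, -2, -1, 0, 1, 2, 3, 4, 6, 7}


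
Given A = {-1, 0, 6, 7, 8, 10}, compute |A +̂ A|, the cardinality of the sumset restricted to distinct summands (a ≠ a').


Restricted sumset: A +̂ A = {a + a' : a ∈ A, a' ∈ A, a ≠ a'}.
Equivalently, take A + A and drop any sum 2a that is achievable ONLY as a + a for a ∈ A (i.e. sums representable only with equal summands).
Enumerate pairs (a, a') with a < a' (symmetric, so each unordered pair gives one sum; this covers all a ≠ a'):
  -1 + 0 = -1
  -1 + 6 = 5
  -1 + 7 = 6
  -1 + 8 = 7
  -1 + 10 = 9
  0 + 6 = 6
  0 + 7 = 7
  0 + 8 = 8
  0 + 10 = 10
  6 + 7 = 13
  6 + 8 = 14
  6 + 10 = 16
  7 + 8 = 15
  7 + 10 = 17
  8 + 10 = 18
Collected distinct sums: {-1, 5, 6, 7, 8, 9, 10, 13, 14, 15, 16, 17, 18}
|A +̂ A| = 13
(Reference bound: |A +̂ A| ≥ 2|A| - 3 for |A| ≥ 2, with |A| = 6 giving ≥ 9.)

|A +̂ A| = 13


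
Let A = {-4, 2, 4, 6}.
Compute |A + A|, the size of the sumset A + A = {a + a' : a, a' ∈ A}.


A + A = {a + a' : a, a' ∈ A}; |A| = 4.
General bounds: 2|A| - 1 ≤ |A + A| ≤ |A|(|A|+1)/2, i.e. 7 ≤ |A + A| ≤ 10.
Lower bound 2|A|-1 is attained iff A is an arithmetic progression.
Enumerate sums a + a' for a ≤ a' (symmetric, so this suffices):
a = -4: -4+-4=-8, -4+2=-2, -4+4=0, -4+6=2
a = 2: 2+2=4, 2+4=6, 2+6=8
a = 4: 4+4=8, 4+6=10
a = 6: 6+6=12
Distinct sums: {-8, -2, 0, 2, 4, 6, 8, 10, 12}
|A + A| = 9

|A + A| = 9


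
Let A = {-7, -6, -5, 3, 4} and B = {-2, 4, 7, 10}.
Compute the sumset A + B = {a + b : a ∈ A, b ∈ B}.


A + B = {a + b : a ∈ A, b ∈ B}.
Enumerate all |A|·|B| = 5·4 = 20 pairs (a, b) and collect distinct sums.
a = -7: -7+-2=-9, -7+4=-3, -7+7=0, -7+10=3
a = -6: -6+-2=-8, -6+4=-2, -6+7=1, -6+10=4
a = -5: -5+-2=-7, -5+4=-1, -5+7=2, -5+10=5
a = 3: 3+-2=1, 3+4=7, 3+7=10, 3+10=13
a = 4: 4+-2=2, 4+4=8, 4+7=11, 4+10=14
Collecting distinct sums: A + B = {-9, -8, -7, -3, -2, -1, 0, 1, 2, 3, 4, 5, 7, 8, 10, 11, 13, 14}
|A + B| = 18

A + B = {-9, -8, -7, -3, -2, -1, 0, 1, 2, 3, 4, 5, 7, 8, 10, 11, 13, 14}


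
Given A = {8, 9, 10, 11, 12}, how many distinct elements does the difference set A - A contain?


A - A = {a - a' : a, a' ∈ A}; |A| = 5.
Bounds: 2|A|-1 ≤ |A - A| ≤ |A|² - |A| + 1, i.e. 9 ≤ |A - A| ≤ 21.
Note: 0 ∈ A - A always (from a - a). The set is symmetric: if d ∈ A - A then -d ∈ A - A.
Enumerate nonzero differences d = a - a' with a > a' (then include -d):
Positive differences: {1, 2, 3, 4}
Full difference set: {0} ∪ (positive diffs) ∪ (negative diffs).
|A - A| = 1 + 2·4 = 9 (matches direct enumeration: 9).

|A - A| = 9


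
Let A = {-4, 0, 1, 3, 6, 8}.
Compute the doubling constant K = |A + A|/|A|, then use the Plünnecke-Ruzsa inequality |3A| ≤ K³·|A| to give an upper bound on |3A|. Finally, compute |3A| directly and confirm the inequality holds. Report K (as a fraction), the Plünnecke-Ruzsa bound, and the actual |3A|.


|A| = 6.
Step 1: Compute A + A by enumerating all 36 pairs.
A + A = {-8, -4, -3, -1, 0, 1, 2, 3, 4, 6, 7, 8, 9, 11, 12, 14, 16}, so |A + A| = 17.
Step 2: Doubling constant K = |A + A|/|A| = 17/6 = 17/6 ≈ 2.8333.
Step 3: Plünnecke-Ruzsa gives |3A| ≤ K³·|A| = (2.8333)³ · 6 ≈ 136.4722.
Step 4: Compute 3A = A + A + A directly by enumerating all triples (a,b,c) ∈ A³; |3A| = 31.
Step 5: Check 31 ≤ 136.4722? Yes ✓.

K = 17/6, Plünnecke-Ruzsa bound K³|A| ≈ 136.4722, |3A| = 31, inequality holds.


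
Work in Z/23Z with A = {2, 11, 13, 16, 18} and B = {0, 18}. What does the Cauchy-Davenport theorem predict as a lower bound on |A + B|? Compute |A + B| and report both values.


Cauchy-Davenport: |A + B| ≥ min(p, |A| + |B| - 1) for A, B nonempty in Z/pZ.
|A| = 5, |B| = 2, p = 23.
CD lower bound = min(23, 5 + 2 - 1) = min(23, 6) = 6.
Compute A + B mod 23 directly:
a = 2: 2+0=2, 2+18=20
a = 11: 11+0=11, 11+18=6
a = 13: 13+0=13, 13+18=8
a = 16: 16+0=16, 16+18=11
a = 18: 18+0=18, 18+18=13
A + B = {2, 6, 8, 11, 13, 16, 18, 20}, so |A + B| = 8.
Verify: 8 ≥ 6? Yes ✓.

CD lower bound = 6, actual |A + B| = 8.


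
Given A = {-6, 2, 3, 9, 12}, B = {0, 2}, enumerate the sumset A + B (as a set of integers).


A + B = {a + b : a ∈ A, b ∈ B}.
Enumerate all |A|·|B| = 5·2 = 10 pairs (a, b) and collect distinct sums.
a = -6: -6+0=-6, -6+2=-4
a = 2: 2+0=2, 2+2=4
a = 3: 3+0=3, 3+2=5
a = 9: 9+0=9, 9+2=11
a = 12: 12+0=12, 12+2=14
Collecting distinct sums: A + B = {-6, -4, 2, 3, 4, 5, 9, 11, 12, 14}
|A + B| = 10

A + B = {-6, -4, 2, 3, 4, 5, 9, 11, 12, 14}


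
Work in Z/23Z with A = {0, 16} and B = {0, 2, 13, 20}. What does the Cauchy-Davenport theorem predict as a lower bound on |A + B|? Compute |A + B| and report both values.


Cauchy-Davenport: |A + B| ≥ min(p, |A| + |B| - 1) for A, B nonempty in Z/pZ.
|A| = 2, |B| = 4, p = 23.
CD lower bound = min(23, 2 + 4 - 1) = min(23, 5) = 5.
Compute A + B mod 23 directly:
a = 0: 0+0=0, 0+2=2, 0+13=13, 0+20=20
a = 16: 16+0=16, 16+2=18, 16+13=6, 16+20=13
A + B = {0, 2, 6, 13, 16, 18, 20}, so |A + B| = 7.
Verify: 7 ≥ 5? Yes ✓.

CD lower bound = 5, actual |A + B| = 7.


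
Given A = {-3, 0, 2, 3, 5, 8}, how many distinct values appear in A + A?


A + A = {a + a' : a, a' ∈ A}; |A| = 6.
General bounds: 2|A| - 1 ≤ |A + A| ≤ |A|(|A|+1)/2, i.e. 11 ≤ |A + A| ≤ 21.
Lower bound 2|A|-1 is attained iff A is an arithmetic progression.
Enumerate sums a + a' for a ≤ a' (symmetric, so this suffices):
a = -3: -3+-3=-6, -3+0=-3, -3+2=-1, -3+3=0, -3+5=2, -3+8=5
a = 0: 0+0=0, 0+2=2, 0+3=3, 0+5=5, 0+8=8
a = 2: 2+2=4, 2+3=5, 2+5=7, 2+8=10
a = 3: 3+3=6, 3+5=8, 3+8=11
a = 5: 5+5=10, 5+8=13
a = 8: 8+8=16
Distinct sums: {-6, -3, -1, 0, 2, 3, 4, 5, 6, 7, 8, 10, 11, 13, 16}
|A + A| = 15

|A + A| = 15


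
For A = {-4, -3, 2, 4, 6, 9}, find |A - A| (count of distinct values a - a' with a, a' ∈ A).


A - A = {a - a' : a, a' ∈ A}; |A| = 6.
Bounds: 2|A|-1 ≤ |A - A| ≤ |A|² - |A| + 1, i.e. 11 ≤ |A - A| ≤ 31.
Note: 0 ∈ A - A always (from a - a). The set is symmetric: if d ∈ A - A then -d ∈ A - A.
Enumerate nonzero differences d = a - a' with a > a' (then include -d):
Positive differences: {1, 2, 3, 4, 5, 6, 7, 8, 9, 10, 12, 13}
Full difference set: {0} ∪ (positive diffs) ∪ (negative diffs).
|A - A| = 1 + 2·12 = 25 (matches direct enumeration: 25).

|A - A| = 25


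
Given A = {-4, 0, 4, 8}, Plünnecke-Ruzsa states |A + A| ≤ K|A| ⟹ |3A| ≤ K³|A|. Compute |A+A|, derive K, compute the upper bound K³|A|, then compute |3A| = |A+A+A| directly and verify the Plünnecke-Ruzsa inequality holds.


|A| = 4.
Step 1: Compute A + A by enumerating all 16 pairs.
A + A = {-8, -4, 0, 4, 8, 12, 16}, so |A + A| = 7.
Step 2: Doubling constant K = |A + A|/|A| = 7/4 = 7/4 ≈ 1.7500.
Step 3: Plünnecke-Ruzsa gives |3A| ≤ K³·|A| = (1.7500)³ · 4 ≈ 21.4375.
Step 4: Compute 3A = A + A + A directly by enumerating all triples (a,b,c) ∈ A³; |3A| = 10.
Step 5: Check 10 ≤ 21.4375? Yes ✓.

K = 7/4, Plünnecke-Ruzsa bound K³|A| ≈ 21.4375, |3A| = 10, inequality holds.


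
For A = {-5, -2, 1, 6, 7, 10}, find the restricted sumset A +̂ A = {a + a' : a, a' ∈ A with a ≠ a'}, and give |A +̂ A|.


Restricted sumset: A +̂ A = {a + a' : a ∈ A, a' ∈ A, a ≠ a'}.
Equivalently, take A + A and drop any sum 2a that is achievable ONLY as a + a for a ∈ A (i.e. sums representable only with equal summands).
Enumerate pairs (a, a') with a < a' (symmetric, so each unordered pair gives one sum; this covers all a ≠ a'):
  -5 + -2 = -7
  -5 + 1 = -4
  -5 + 6 = 1
  -5 + 7 = 2
  -5 + 10 = 5
  -2 + 1 = -1
  -2 + 6 = 4
  -2 + 7 = 5
  -2 + 10 = 8
  1 + 6 = 7
  1 + 7 = 8
  1 + 10 = 11
  6 + 7 = 13
  6 + 10 = 16
  7 + 10 = 17
Collected distinct sums: {-7, -4, -1, 1, 2, 4, 5, 7, 8, 11, 13, 16, 17}
|A +̂ A| = 13
(Reference bound: |A +̂ A| ≥ 2|A| - 3 for |A| ≥ 2, with |A| = 6 giving ≥ 9.)

|A +̂ A| = 13


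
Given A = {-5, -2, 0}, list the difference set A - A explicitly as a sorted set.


A - A = {a - a' : a, a' ∈ A}.
Compute a - a' for each ordered pair (a, a'):
a = -5: -5--5=0, -5--2=-3, -5-0=-5
a = -2: -2--5=3, -2--2=0, -2-0=-2
a = 0: 0--5=5, 0--2=2, 0-0=0
Collecting distinct values (and noting 0 appears from a-a):
A - A = {-5, -3, -2, 0, 2, 3, 5}
|A - A| = 7

A - A = {-5, -3, -2, 0, 2, 3, 5}


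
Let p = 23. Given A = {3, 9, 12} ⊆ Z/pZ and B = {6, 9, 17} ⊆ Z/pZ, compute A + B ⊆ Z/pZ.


Work in Z/23Z: reduce every sum a + b modulo 23.
Enumerate all 9 pairs:
a = 3: 3+6=9, 3+9=12, 3+17=20
a = 9: 9+6=15, 9+9=18, 9+17=3
a = 12: 12+6=18, 12+9=21, 12+17=6
Distinct residues collected: {3, 6, 9, 12, 15, 18, 20, 21}
|A + B| = 8 (out of 23 total residues).

A + B = {3, 6, 9, 12, 15, 18, 20, 21}


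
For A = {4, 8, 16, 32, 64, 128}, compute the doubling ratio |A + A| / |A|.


|A| = 6.
Compute A + A by enumerating all 36 pairs.
A + A = {8, 12, 16, 20, 24, 32, 36, 40, 48, 64, 68, 72, 80, 96, 128, 132, 136, 144, 160, 192, 256}, so |A + A| = 21.
K = |A + A| / |A| = 21/6 = 7/2 ≈ 3.5000.
Reference: AP of size 6 gives K = 11/6 ≈ 1.8333; a fully generic set of size 6 gives K ≈ 3.5000.

|A| = 6, |A + A| = 21, K = 21/6 = 7/2.


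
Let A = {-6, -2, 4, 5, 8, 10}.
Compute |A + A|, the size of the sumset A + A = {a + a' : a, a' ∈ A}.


A + A = {a + a' : a, a' ∈ A}; |A| = 6.
General bounds: 2|A| - 1 ≤ |A + A| ≤ |A|(|A|+1)/2, i.e. 11 ≤ |A + A| ≤ 21.
Lower bound 2|A|-1 is attained iff A is an arithmetic progression.
Enumerate sums a + a' for a ≤ a' (symmetric, so this suffices):
a = -6: -6+-6=-12, -6+-2=-8, -6+4=-2, -6+5=-1, -6+8=2, -6+10=4
a = -2: -2+-2=-4, -2+4=2, -2+5=3, -2+8=6, -2+10=8
a = 4: 4+4=8, 4+5=9, 4+8=12, 4+10=14
a = 5: 5+5=10, 5+8=13, 5+10=15
a = 8: 8+8=16, 8+10=18
a = 10: 10+10=20
Distinct sums: {-12, -8, -4, -2, -1, 2, 3, 4, 6, 8, 9, 10, 12, 13, 14, 15, 16, 18, 20}
|A + A| = 19

|A + A| = 19


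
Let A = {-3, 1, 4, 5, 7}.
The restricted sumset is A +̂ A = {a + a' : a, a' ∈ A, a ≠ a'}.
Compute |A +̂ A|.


Restricted sumset: A +̂ A = {a + a' : a ∈ A, a' ∈ A, a ≠ a'}.
Equivalently, take A + A and drop any sum 2a that is achievable ONLY as a + a for a ∈ A (i.e. sums representable only with equal summands).
Enumerate pairs (a, a') with a < a' (symmetric, so each unordered pair gives one sum; this covers all a ≠ a'):
  -3 + 1 = -2
  -3 + 4 = 1
  -3 + 5 = 2
  -3 + 7 = 4
  1 + 4 = 5
  1 + 5 = 6
  1 + 7 = 8
  4 + 5 = 9
  4 + 7 = 11
  5 + 7 = 12
Collected distinct sums: {-2, 1, 2, 4, 5, 6, 8, 9, 11, 12}
|A +̂ A| = 10
(Reference bound: |A +̂ A| ≥ 2|A| - 3 for |A| ≥ 2, with |A| = 5 giving ≥ 7.)

|A +̂ A| = 10


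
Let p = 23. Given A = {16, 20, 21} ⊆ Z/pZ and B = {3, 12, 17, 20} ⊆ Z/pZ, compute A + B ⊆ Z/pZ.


Work in Z/23Z: reduce every sum a + b modulo 23.
Enumerate all 12 pairs:
a = 16: 16+3=19, 16+12=5, 16+17=10, 16+20=13
a = 20: 20+3=0, 20+12=9, 20+17=14, 20+20=17
a = 21: 21+3=1, 21+12=10, 21+17=15, 21+20=18
Distinct residues collected: {0, 1, 5, 9, 10, 13, 14, 15, 17, 18, 19}
|A + B| = 11 (out of 23 total residues).

A + B = {0, 1, 5, 9, 10, 13, 14, 15, 17, 18, 19}


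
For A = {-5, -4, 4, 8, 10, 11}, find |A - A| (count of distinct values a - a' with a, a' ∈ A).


A - A = {a - a' : a, a' ∈ A}; |A| = 6.
Bounds: 2|A|-1 ≤ |A - A| ≤ |A|² - |A| + 1, i.e. 11 ≤ |A - A| ≤ 31.
Note: 0 ∈ A - A always (from a - a). The set is symmetric: if d ∈ A - A then -d ∈ A - A.
Enumerate nonzero differences d = a - a' with a > a' (then include -d):
Positive differences: {1, 2, 3, 4, 6, 7, 8, 9, 12, 13, 14, 15, 16}
Full difference set: {0} ∪ (positive diffs) ∪ (negative diffs).
|A - A| = 1 + 2·13 = 27 (matches direct enumeration: 27).

|A - A| = 27


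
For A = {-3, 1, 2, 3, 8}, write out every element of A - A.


A - A = {a - a' : a, a' ∈ A}.
Compute a - a' for each ordered pair (a, a'):
a = -3: -3--3=0, -3-1=-4, -3-2=-5, -3-3=-6, -3-8=-11
a = 1: 1--3=4, 1-1=0, 1-2=-1, 1-3=-2, 1-8=-7
a = 2: 2--3=5, 2-1=1, 2-2=0, 2-3=-1, 2-8=-6
a = 3: 3--3=6, 3-1=2, 3-2=1, 3-3=0, 3-8=-5
a = 8: 8--3=11, 8-1=7, 8-2=6, 8-3=5, 8-8=0
Collecting distinct values (and noting 0 appears from a-a):
A - A = {-11, -7, -6, -5, -4, -2, -1, 0, 1, 2, 4, 5, 6, 7, 11}
|A - A| = 15

A - A = {-11, -7, -6, -5, -4, -2, -1, 0, 1, 2, 4, 5, 6, 7, 11}


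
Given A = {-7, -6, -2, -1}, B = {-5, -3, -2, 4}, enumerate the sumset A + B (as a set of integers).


A + B = {a + b : a ∈ A, b ∈ B}.
Enumerate all |A|·|B| = 4·4 = 16 pairs (a, b) and collect distinct sums.
a = -7: -7+-5=-12, -7+-3=-10, -7+-2=-9, -7+4=-3
a = -6: -6+-5=-11, -6+-3=-9, -6+-2=-8, -6+4=-2
a = -2: -2+-5=-7, -2+-3=-5, -2+-2=-4, -2+4=2
a = -1: -1+-5=-6, -1+-3=-4, -1+-2=-3, -1+4=3
Collecting distinct sums: A + B = {-12, -11, -10, -9, -8, -7, -6, -5, -4, -3, -2, 2, 3}
|A + B| = 13

A + B = {-12, -11, -10, -9, -8, -7, -6, -5, -4, -3, -2, 2, 3}


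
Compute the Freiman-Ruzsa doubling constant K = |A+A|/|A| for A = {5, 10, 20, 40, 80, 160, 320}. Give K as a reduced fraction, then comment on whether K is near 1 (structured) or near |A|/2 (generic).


|A| = 7.
Compute A + A by enumerating all 49 pairs.
A + A = {10, 15, 20, 25, 30, 40, 45, 50, 60, 80, 85, 90, 100, 120, 160, 165, 170, 180, 200, 240, 320, 325, 330, 340, 360, 400, 480, 640}, so |A + A| = 28.
K = |A + A| / |A| = 28/7 = 4/1 ≈ 4.0000.
Reference: AP of size 7 gives K = 13/7 ≈ 1.8571; a fully generic set of size 7 gives K ≈ 4.0000.

|A| = 7, |A + A| = 28, K = 28/7 = 4/1.


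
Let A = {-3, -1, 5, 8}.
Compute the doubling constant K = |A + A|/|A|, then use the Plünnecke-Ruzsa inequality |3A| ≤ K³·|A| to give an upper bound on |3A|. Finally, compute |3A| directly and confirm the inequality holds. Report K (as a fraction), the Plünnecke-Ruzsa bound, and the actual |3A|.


|A| = 4.
Step 1: Compute A + A by enumerating all 16 pairs.
A + A = {-6, -4, -2, 2, 4, 5, 7, 10, 13, 16}, so |A + A| = 10.
Step 2: Doubling constant K = |A + A|/|A| = 10/4 = 10/4 ≈ 2.5000.
Step 3: Plünnecke-Ruzsa gives |3A| ≤ K³·|A| = (2.5000)³ · 4 ≈ 62.5000.
Step 4: Compute 3A = A + A + A directly by enumerating all triples (a,b,c) ∈ A³; |3A| = 19.
Step 5: Check 19 ≤ 62.5000? Yes ✓.

K = 10/4, Plünnecke-Ruzsa bound K³|A| ≈ 62.5000, |3A| = 19, inequality holds.


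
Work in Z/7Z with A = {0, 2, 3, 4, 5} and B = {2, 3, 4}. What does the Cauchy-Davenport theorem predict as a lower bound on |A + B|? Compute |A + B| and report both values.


Cauchy-Davenport: |A + B| ≥ min(p, |A| + |B| - 1) for A, B nonempty in Z/pZ.
|A| = 5, |B| = 3, p = 7.
CD lower bound = min(7, 5 + 3 - 1) = min(7, 7) = 7.
Compute A + B mod 7 directly:
a = 0: 0+2=2, 0+3=3, 0+4=4
a = 2: 2+2=4, 2+3=5, 2+4=6
a = 3: 3+2=5, 3+3=6, 3+4=0
a = 4: 4+2=6, 4+3=0, 4+4=1
a = 5: 5+2=0, 5+3=1, 5+4=2
A + B = {0, 1, 2, 3, 4, 5, 6}, so |A + B| = 7.
Verify: 7 ≥ 7? Yes ✓.

CD lower bound = 7, actual |A + B| = 7.


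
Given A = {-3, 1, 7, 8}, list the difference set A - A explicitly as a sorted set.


A - A = {a - a' : a, a' ∈ A}.
Compute a - a' for each ordered pair (a, a'):
a = -3: -3--3=0, -3-1=-4, -3-7=-10, -3-8=-11
a = 1: 1--3=4, 1-1=0, 1-7=-6, 1-8=-7
a = 7: 7--3=10, 7-1=6, 7-7=0, 7-8=-1
a = 8: 8--3=11, 8-1=7, 8-7=1, 8-8=0
Collecting distinct values (and noting 0 appears from a-a):
A - A = {-11, -10, -7, -6, -4, -1, 0, 1, 4, 6, 7, 10, 11}
|A - A| = 13

A - A = {-11, -10, -7, -6, -4, -1, 0, 1, 4, 6, 7, 10, 11}


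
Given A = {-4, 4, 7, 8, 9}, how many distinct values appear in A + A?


A + A = {a + a' : a, a' ∈ A}; |A| = 5.
General bounds: 2|A| - 1 ≤ |A + A| ≤ |A|(|A|+1)/2, i.e. 9 ≤ |A + A| ≤ 15.
Lower bound 2|A|-1 is attained iff A is an arithmetic progression.
Enumerate sums a + a' for a ≤ a' (symmetric, so this suffices):
a = -4: -4+-4=-8, -4+4=0, -4+7=3, -4+8=4, -4+9=5
a = 4: 4+4=8, 4+7=11, 4+8=12, 4+9=13
a = 7: 7+7=14, 7+8=15, 7+9=16
a = 8: 8+8=16, 8+9=17
a = 9: 9+9=18
Distinct sums: {-8, 0, 3, 4, 5, 8, 11, 12, 13, 14, 15, 16, 17, 18}
|A + A| = 14

|A + A| = 14


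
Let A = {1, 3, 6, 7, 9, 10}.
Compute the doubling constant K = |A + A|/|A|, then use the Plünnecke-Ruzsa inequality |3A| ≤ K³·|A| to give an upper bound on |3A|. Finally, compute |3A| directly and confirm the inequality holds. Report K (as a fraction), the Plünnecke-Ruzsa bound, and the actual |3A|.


|A| = 6.
Step 1: Compute A + A by enumerating all 36 pairs.
A + A = {2, 4, 6, 7, 8, 9, 10, 11, 12, 13, 14, 15, 16, 17, 18, 19, 20}, so |A + A| = 17.
Step 2: Doubling constant K = |A + A|/|A| = 17/6 = 17/6 ≈ 2.8333.
Step 3: Plünnecke-Ruzsa gives |3A| ≤ K³·|A| = (2.8333)³ · 6 ≈ 136.4722.
Step 4: Compute 3A = A + A + A directly by enumerating all triples (a,b,c) ∈ A³; |3A| = 26.
Step 5: Check 26 ≤ 136.4722? Yes ✓.

K = 17/6, Plünnecke-Ruzsa bound K³|A| ≈ 136.4722, |3A| = 26, inequality holds.


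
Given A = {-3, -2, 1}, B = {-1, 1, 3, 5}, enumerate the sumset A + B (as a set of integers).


A + B = {a + b : a ∈ A, b ∈ B}.
Enumerate all |A|·|B| = 3·4 = 12 pairs (a, b) and collect distinct sums.
a = -3: -3+-1=-4, -3+1=-2, -3+3=0, -3+5=2
a = -2: -2+-1=-3, -2+1=-1, -2+3=1, -2+5=3
a = 1: 1+-1=0, 1+1=2, 1+3=4, 1+5=6
Collecting distinct sums: A + B = {-4, -3, -2, -1, 0, 1, 2, 3, 4, 6}
|A + B| = 10

A + B = {-4, -3, -2, -1, 0, 1, 2, 3, 4, 6}


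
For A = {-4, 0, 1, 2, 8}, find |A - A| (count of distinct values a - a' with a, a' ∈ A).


A - A = {a - a' : a, a' ∈ A}; |A| = 5.
Bounds: 2|A|-1 ≤ |A - A| ≤ |A|² - |A| + 1, i.e. 9 ≤ |A - A| ≤ 21.
Note: 0 ∈ A - A always (from a - a). The set is symmetric: if d ∈ A - A then -d ∈ A - A.
Enumerate nonzero differences d = a - a' with a > a' (then include -d):
Positive differences: {1, 2, 4, 5, 6, 7, 8, 12}
Full difference set: {0} ∪ (positive diffs) ∪ (negative diffs).
|A - A| = 1 + 2·8 = 17 (matches direct enumeration: 17).

|A - A| = 17


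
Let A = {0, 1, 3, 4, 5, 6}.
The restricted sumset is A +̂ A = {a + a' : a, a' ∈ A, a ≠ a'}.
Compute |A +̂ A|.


Restricted sumset: A +̂ A = {a + a' : a ∈ A, a' ∈ A, a ≠ a'}.
Equivalently, take A + A and drop any sum 2a that is achievable ONLY as a + a for a ∈ A (i.e. sums representable only with equal summands).
Enumerate pairs (a, a') with a < a' (symmetric, so each unordered pair gives one sum; this covers all a ≠ a'):
  0 + 1 = 1
  0 + 3 = 3
  0 + 4 = 4
  0 + 5 = 5
  0 + 6 = 6
  1 + 3 = 4
  1 + 4 = 5
  1 + 5 = 6
  1 + 6 = 7
  3 + 4 = 7
  3 + 5 = 8
  3 + 6 = 9
  4 + 5 = 9
  4 + 6 = 10
  5 + 6 = 11
Collected distinct sums: {1, 3, 4, 5, 6, 7, 8, 9, 10, 11}
|A +̂ A| = 10
(Reference bound: |A +̂ A| ≥ 2|A| - 3 for |A| ≥ 2, with |A| = 6 giving ≥ 9.)

|A +̂ A| = 10


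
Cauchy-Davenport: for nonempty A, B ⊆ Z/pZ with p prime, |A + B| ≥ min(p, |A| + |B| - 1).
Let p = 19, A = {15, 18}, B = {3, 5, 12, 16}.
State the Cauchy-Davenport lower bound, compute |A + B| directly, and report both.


Cauchy-Davenport: |A + B| ≥ min(p, |A| + |B| - 1) for A, B nonempty in Z/pZ.
|A| = 2, |B| = 4, p = 19.
CD lower bound = min(19, 2 + 4 - 1) = min(19, 5) = 5.
Compute A + B mod 19 directly:
a = 15: 15+3=18, 15+5=1, 15+12=8, 15+16=12
a = 18: 18+3=2, 18+5=4, 18+12=11, 18+16=15
A + B = {1, 2, 4, 8, 11, 12, 15, 18}, so |A + B| = 8.
Verify: 8 ≥ 5? Yes ✓.

CD lower bound = 5, actual |A + B| = 8.


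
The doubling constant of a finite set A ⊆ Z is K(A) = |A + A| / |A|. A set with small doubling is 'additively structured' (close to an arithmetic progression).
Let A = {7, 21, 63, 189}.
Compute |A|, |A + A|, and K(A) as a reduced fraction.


|A| = 4.
Compute A + A by enumerating all 16 pairs.
A + A = {14, 28, 42, 70, 84, 126, 196, 210, 252, 378}, so |A + A| = 10.
K = |A + A| / |A| = 10/4 = 5/2 ≈ 2.5000.
Reference: AP of size 4 gives K = 7/4 ≈ 1.7500; a fully generic set of size 4 gives K ≈ 2.5000.

|A| = 4, |A + A| = 10, K = 10/4 = 5/2.


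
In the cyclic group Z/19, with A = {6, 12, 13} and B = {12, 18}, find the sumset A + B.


Work in Z/19Z: reduce every sum a + b modulo 19.
Enumerate all 6 pairs:
a = 6: 6+12=18, 6+18=5
a = 12: 12+12=5, 12+18=11
a = 13: 13+12=6, 13+18=12
Distinct residues collected: {5, 6, 11, 12, 18}
|A + B| = 5 (out of 19 total residues).

A + B = {5, 6, 11, 12, 18}


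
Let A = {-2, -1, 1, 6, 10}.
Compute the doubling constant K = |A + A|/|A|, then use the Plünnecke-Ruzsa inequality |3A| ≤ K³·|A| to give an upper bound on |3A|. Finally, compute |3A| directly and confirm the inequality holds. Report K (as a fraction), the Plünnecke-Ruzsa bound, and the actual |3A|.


|A| = 5.
Step 1: Compute A + A by enumerating all 25 pairs.
A + A = {-4, -3, -2, -1, 0, 2, 4, 5, 7, 8, 9, 11, 12, 16, 20}, so |A + A| = 15.
Step 2: Doubling constant K = |A + A|/|A| = 15/5 = 15/5 ≈ 3.0000.
Step 3: Plünnecke-Ruzsa gives |3A| ≤ K³·|A| = (3.0000)³ · 5 ≈ 135.0000.
Step 4: Compute 3A = A + A + A directly by enumerating all triples (a,b,c) ∈ A³; |3A| = 29.
Step 5: Check 29 ≤ 135.0000? Yes ✓.

K = 15/5, Plünnecke-Ruzsa bound K³|A| ≈ 135.0000, |3A| = 29, inequality holds.


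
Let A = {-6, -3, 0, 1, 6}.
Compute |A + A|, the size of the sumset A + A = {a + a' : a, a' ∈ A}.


A + A = {a + a' : a, a' ∈ A}; |A| = 5.
General bounds: 2|A| - 1 ≤ |A + A| ≤ |A|(|A|+1)/2, i.e. 9 ≤ |A + A| ≤ 15.
Lower bound 2|A|-1 is attained iff A is an arithmetic progression.
Enumerate sums a + a' for a ≤ a' (symmetric, so this suffices):
a = -6: -6+-6=-12, -6+-3=-9, -6+0=-6, -6+1=-5, -6+6=0
a = -3: -3+-3=-6, -3+0=-3, -3+1=-2, -3+6=3
a = 0: 0+0=0, 0+1=1, 0+6=6
a = 1: 1+1=2, 1+6=7
a = 6: 6+6=12
Distinct sums: {-12, -9, -6, -5, -3, -2, 0, 1, 2, 3, 6, 7, 12}
|A + A| = 13

|A + A| = 13


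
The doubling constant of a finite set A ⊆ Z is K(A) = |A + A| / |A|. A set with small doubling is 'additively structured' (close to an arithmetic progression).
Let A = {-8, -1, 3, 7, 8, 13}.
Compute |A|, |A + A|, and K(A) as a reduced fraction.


|A| = 6.
Compute A + A by enumerating all 36 pairs.
A + A = {-16, -9, -5, -2, -1, 0, 2, 5, 6, 7, 10, 11, 12, 14, 15, 16, 20, 21, 26}, so |A + A| = 19.
K = |A + A| / |A| = 19/6 (already in lowest terms) ≈ 3.1667.
Reference: AP of size 6 gives K = 11/6 ≈ 1.8333; a fully generic set of size 6 gives K ≈ 3.5000.

|A| = 6, |A + A| = 19, K = 19/6.


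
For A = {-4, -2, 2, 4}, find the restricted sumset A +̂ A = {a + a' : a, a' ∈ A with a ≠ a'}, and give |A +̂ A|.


Restricted sumset: A +̂ A = {a + a' : a ∈ A, a' ∈ A, a ≠ a'}.
Equivalently, take A + A and drop any sum 2a that is achievable ONLY as a + a for a ∈ A (i.e. sums representable only with equal summands).
Enumerate pairs (a, a') with a < a' (symmetric, so each unordered pair gives one sum; this covers all a ≠ a'):
  -4 + -2 = -6
  -4 + 2 = -2
  -4 + 4 = 0
  -2 + 2 = 0
  -2 + 4 = 2
  2 + 4 = 6
Collected distinct sums: {-6, -2, 0, 2, 6}
|A +̂ A| = 5
(Reference bound: |A +̂ A| ≥ 2|A| - 3 for |A| ≥ 2, with |A| = 4 giving ≥ 5.)

|A +̂ A| = 5


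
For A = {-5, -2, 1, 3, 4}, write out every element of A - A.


A - A = {a - a' : a, a' ∈ A}.
Compute a - a' for each ordered pair (a, a'):
a = -5: -5--5=0, -5--2=-3, -5-1=-6, -5-3=-8, -5-4=-9
a = -2: -2--5=3, -2--2=0, -2-1=-3, -2-3=-5, -2-4=-6
a = 1: 1--5=6, 1--2=3, 1-1=0, 1-3=-2, 1-4=-3
a = 3: 3--5=8, 3--2=5, 3-1=2, 3-3=0, 3-4=-1
a = 4: 4--5=9, 4--2=6, 4-1=3, 4-3=1, 4-4=0
Collecting distinct values (and noting 0 appears from a-a):
A - A = {-9, -8, -6, -5, -3, -2, -1, 0, 1, 2, 3, 5, 6, 8, 9}
|A - A| = 15

A - A = {-9, -8, -6, -5, -3, -2, -1, 0, 1, 2, 3, 5, 6, 8, 9}


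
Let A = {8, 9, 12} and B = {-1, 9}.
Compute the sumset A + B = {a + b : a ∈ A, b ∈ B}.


A + B = {a + b : a ∈ A, b ∈ B}.
Enumerate all |A|·|B| = 3·2 = 6 pairs (a, b) and collect distinct sums.
a = 8: 8+-1=7, 8+9=17
a = 9: 9+-1=8, 9+9=18
a = 12: 12+-1=11, 12+9=21
Collecting distinct sums: A + B = {7, 8, 11, 17, 18, 21}
|A + B| = 6

A + B = {7, 8, 11, 17, 18, 21}


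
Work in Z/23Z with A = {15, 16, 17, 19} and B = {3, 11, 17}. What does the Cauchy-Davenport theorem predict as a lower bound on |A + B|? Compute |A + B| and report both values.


Cauchy-Davenport: |A + B| ≥ min(p, |A| + |B| - 1) for A, B nonempty in Z/pZ.
|A| = 4, |B| = 3, p = 23.
CD lower bound = min(23, 4 + 3 - 1) = min(23, 6) = 6.
Compute A + B mod 23 directly:
a = 15: 15+3=18, 15+11=3, 15+17=9
a = 16: 16+3=19, 16+11=4, 16+17=10
a = 17: 17+3=20, 17+11=5, 17+17=11
a = 19: 19+3=22, 19+11=7, 19+17=13
A + B = {3, 4, 5, 7, 9, 10, 11, 13, 18, 19, 20, 22}, so |A + B| = 12.
Verify: 12 ≥ 6? Yes ✓.

CD lower bound = 6, actual |A + B| = 12.


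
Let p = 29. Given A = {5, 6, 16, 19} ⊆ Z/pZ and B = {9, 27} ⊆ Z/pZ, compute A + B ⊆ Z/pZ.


Work in Z/29Z: reduce every sum a + b modulo 29.
Enumerate all 8 pairs:
a = 5: 5+9=14, 5+27=3
a = 6: 6+9=15, 6+27=4
a = 16: 16+9=25, 16+27=14
a = 19: 19+9=28, 19+27=17
Distinct residues collected: {3, 4, 14, 15, 17, 25, 28}
|A + B| = 7 (out of 29 total residues).

A + B = {3, 4, 14, 15, 17, 25, 28}


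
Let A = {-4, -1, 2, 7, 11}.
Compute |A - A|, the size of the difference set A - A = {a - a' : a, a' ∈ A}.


A - A = {a - a' : a, a' ∈ A}; |A| = 5.
Bounds: 2|A|-1 ≤ |A - A| ≤ |A|² - |A| + 1, i.e. 9 ≤ |A - A| ≤ 21.
Note: 0 ∈ A - A always (from a - a). The set is symmetric: if d ∈ A - A then -d ∈ A - A.
Enumerate nonzero differences d = a - a' with a > a' (then include -d):
Positive differences: {3, 4, 5, 6, 8, 9, 11, 12, 15}
Full difference set: {0} ∪ (positive diffs) ∪ (negative diffs).
|A - A| = 1 + 2·9 = 19 (matches direct enumeration: 19).

|A - A| = 19


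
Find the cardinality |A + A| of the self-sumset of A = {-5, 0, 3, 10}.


A + A = {a + a' : a, a' ∈ A}; |A| = 4.
General bounds: 2|A| - 1 ≤ |A + A| ≤ |A|(|A|+1)/2, i.e. 7 ≤ |A + A| ≤ 10.
Lower bound 2|A|-1 is attained iff A is an arithmetic progression.
Enumerate sums a + a' for a ≤ a' (symmetric, so this suffices):
a = -5: -5+-5=-10, -5+0=-5, -5+3=-2, -5+10=5
a = 0: 0+0=0, 0+3=3, 0+10=10
a = 3: 3+3=6, 3+10=13
a = 10: 10+10=20
Distinct sums: {-10, -5, -2, 0, 3, 5, 6, 10, 13, 20}
|A + A| = 10

|A + A| = 10


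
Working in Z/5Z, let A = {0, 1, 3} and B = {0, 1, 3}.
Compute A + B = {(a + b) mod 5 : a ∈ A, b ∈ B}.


Work in Z/5Z: reduce every sum a + b modulo 5.
Enumerate all 9 pairs:
a = 0: 0+0=0, 0+1=1, 0+3=3
a = 1: 1+0=1, 1+1=2, 1+3=4
a = 3: 3+0=3, 3+1=4, 3+3=1
Distinct residues collected: {0, 1, 2, 3, 4}
|A + B| = 5 (out of 5 total residues).

A + B = {0, 1, 2, 3, 4}
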